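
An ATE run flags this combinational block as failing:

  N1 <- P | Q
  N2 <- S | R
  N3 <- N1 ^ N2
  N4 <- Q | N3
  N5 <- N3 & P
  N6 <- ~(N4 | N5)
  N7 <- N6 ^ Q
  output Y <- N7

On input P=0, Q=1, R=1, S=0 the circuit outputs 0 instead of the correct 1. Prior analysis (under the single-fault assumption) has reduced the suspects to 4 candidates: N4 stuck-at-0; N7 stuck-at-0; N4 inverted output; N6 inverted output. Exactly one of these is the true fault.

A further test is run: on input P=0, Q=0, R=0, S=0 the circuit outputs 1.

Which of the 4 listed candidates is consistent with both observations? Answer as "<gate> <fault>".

Evaluate each candidate on input P=0, Q=0, R=0, S=0:
  N4 stuck-at-0: N1=0, N2=0, N3=0, N4=0 [stuck-at-0], N5=0, N6=1, N7=1 → 1 — matches
  N7 stuck-at-0: N1=0, N2=0, N3=0, N4=0, N5=0, N6=1, N7=0 [stuck-at-0] → 0 — eliminated
  N4 inverted output: N1=0, N2=0, N3=0, N4=1 [inverted output], N5=0, N6=0, N7=0 → 0 — eliminated
  N6 inverted output: N1=0, N2=0, N3=0, N4=0, N5=0, N6=0 [inverted output], N7=0 → 0 — eliminated
Only N4 stuck-at-0 reproduces the observed 1.

N4 stuck-at-0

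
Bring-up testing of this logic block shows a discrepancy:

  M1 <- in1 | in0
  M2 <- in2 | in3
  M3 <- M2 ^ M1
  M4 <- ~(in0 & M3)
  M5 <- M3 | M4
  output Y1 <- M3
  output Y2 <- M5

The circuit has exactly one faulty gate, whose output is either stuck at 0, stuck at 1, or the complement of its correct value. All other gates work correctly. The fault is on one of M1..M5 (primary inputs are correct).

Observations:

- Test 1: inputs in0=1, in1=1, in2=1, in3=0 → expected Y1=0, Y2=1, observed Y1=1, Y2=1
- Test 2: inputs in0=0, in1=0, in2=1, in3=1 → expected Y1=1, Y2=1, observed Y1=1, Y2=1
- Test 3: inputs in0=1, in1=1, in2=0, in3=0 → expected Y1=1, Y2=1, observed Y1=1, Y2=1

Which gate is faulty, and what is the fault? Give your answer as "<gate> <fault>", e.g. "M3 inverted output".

Fault-free values for test 1 (in0=1, in1=1, in2=1, in3=0): M1=1, M2=1, M3=0, M4=1, M5=1, giving Y1=0, Y2=1. Observed Y1=1, Y2=1.
Test 1: faults giving observed Y1=1, Y2=1 are {M1 stuck-at-0, M1 inverted output, M2 stuck-at-0, M2 inverted output, M3 stuck-at-1, M3 inverted output}.
Test 2 (in0=0, in1=0, in2=1, in3=1): fault-free M1=0, M2=1, M3=1, M4=1, M5=1 → Y1=1, Y2=1; observed Y1=1, Y2=1. Eliminates M1 inverted output, M2 stuck-at-0, M2 inverted output, M3 inverted output.
Test 3 (in0=1, in1=1, in2=0, in3=0): fault-free M1=1, M2=0, M3=1, M4=0, M5=1 → Y1=1, Y2=1; observed Y1=1, Y2=1. Eliminates M1 stuck-at-0.
Only M3 stuck-at-1 is consistent with every test.

M3 stuck-at-1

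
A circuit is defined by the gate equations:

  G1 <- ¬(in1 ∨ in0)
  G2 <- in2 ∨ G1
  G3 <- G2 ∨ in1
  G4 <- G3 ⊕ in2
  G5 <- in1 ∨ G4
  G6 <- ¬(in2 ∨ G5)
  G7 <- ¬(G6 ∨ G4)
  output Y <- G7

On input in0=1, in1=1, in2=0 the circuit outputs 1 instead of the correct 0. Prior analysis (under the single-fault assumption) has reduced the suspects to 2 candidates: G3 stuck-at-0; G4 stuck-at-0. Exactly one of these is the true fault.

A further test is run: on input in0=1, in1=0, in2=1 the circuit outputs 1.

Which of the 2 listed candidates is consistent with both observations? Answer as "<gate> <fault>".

G4 stuck-at-0

Evaluate each candidate on input in0=1, in1=0, in2=1:
  G3 stuck-at-0: G1=0, G2=1, G3=0 [stuck-at-0], G4=1, G5=1, G6=0, G7=0 → 0 — eliminated
  G4 stuck-at-0: G1=0, G2=1, G3=1, G4=0 [stuck-at-0], G5=0, G6=0, G7=1 → 1 — matches
Only G4 stuck-at-0 reproduces the observed 1.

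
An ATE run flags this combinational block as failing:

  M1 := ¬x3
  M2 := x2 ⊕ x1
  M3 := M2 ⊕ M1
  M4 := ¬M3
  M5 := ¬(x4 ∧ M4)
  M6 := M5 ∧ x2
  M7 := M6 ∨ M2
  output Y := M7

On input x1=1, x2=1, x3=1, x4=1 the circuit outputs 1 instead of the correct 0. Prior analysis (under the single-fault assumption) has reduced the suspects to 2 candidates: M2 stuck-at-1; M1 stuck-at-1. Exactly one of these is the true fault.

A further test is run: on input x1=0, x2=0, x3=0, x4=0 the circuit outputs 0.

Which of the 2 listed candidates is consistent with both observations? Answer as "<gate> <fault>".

Evaluate each candidate on input x1=0, x2=0, x3=0, x4=0:
  M2 stuck-at-1: M1=1, M2=1 [stuck-at-1], M3=0, M4=1, M5=1, M6=0, M7=1 → 1 — eliminated
  M1 stuck-at-1: M1=1 [stuck-at-1], M2=0, M3=1, M4=0, M5=1, M6=0, M7=0 → 0 — matches
Only M1 stuck-at-1 reproduces the observed 0.

M1 stuck-at-1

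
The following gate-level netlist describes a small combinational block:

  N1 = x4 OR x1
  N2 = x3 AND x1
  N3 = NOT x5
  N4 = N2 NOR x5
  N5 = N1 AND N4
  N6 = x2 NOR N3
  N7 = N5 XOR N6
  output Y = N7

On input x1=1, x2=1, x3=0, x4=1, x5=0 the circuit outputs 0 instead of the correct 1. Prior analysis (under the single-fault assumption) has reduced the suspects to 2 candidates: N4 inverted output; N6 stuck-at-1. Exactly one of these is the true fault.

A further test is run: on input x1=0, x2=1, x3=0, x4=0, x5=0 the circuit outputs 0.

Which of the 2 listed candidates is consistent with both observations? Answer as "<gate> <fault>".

N4 inverted output

Evaluate each candidate on input x1=0, x2=1, x3=0, x4=0, x5=0:
  N4 inverted output: N1=0, N2=0, N3=1, N4=0 [inverted output], N5=0, N6=0, N7=0 → 0 — matches
  N6 stuck-at-1: N1=0, N2=0, N3=1, N4=1, N5=0, N6=1 [stuck-at-1], N7=1 → 1 — eliminated
Only N4 inverted output reproduces the observed 0.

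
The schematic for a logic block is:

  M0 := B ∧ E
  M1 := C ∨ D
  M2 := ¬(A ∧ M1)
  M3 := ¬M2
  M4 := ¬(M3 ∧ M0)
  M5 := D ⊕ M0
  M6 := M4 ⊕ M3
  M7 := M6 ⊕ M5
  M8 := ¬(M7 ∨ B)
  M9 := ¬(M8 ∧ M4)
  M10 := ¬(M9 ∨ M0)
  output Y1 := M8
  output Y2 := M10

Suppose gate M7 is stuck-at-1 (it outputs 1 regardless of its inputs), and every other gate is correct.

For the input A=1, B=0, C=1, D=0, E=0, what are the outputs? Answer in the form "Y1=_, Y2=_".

Y1=0, Y2=0

Propagate with M7 forced: M0=0, M1=1, M2=0, M3=1, M4=1, M5=0, M6=0, M7=1 [stuck-at-1], M8=0, M9=1, M10=0.
So the outputs are Y1=0, Y2=0. (Without the fault they would be Y1=1, Y2=1.)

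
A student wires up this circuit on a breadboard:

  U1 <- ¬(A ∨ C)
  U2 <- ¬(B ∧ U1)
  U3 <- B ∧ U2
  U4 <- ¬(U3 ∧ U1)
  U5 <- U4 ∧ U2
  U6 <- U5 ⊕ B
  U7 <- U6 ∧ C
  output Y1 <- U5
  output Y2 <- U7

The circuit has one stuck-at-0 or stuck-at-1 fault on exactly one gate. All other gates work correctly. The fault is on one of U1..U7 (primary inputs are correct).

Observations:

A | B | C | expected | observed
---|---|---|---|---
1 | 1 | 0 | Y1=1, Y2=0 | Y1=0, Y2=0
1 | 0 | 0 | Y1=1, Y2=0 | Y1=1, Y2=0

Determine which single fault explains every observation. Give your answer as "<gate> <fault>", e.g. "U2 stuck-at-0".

Fault-free values for test 1 (A=1, B=1, C=0): U1=0, U2=1, U3=1, U4=1, U5=1, U6=0, U7=0, giving Y1=1, Y2=0. Observed Y1=0, Y2=0.
Test 1: faults giving observed Y1=0, Y2=0 are {U1 stuck-at-1, U2 stuck-at-0, U4 stuck-at-0, U5 stuck-at-0}.
Test 2 (A=1, B=0, C=0): fault-free U1=0, U2=1, U3=0, U4=1, U5=1, U6=1, U7=0 → Y1=1, Y2=0; observed Y1=1, Y2=0. Eliminates U2 stuck-at-0, U4 stuck-at-0, U5 stuck-at-0.
Only U1 stuck-at-1 is consistent with every test.

U1 stuck-at-1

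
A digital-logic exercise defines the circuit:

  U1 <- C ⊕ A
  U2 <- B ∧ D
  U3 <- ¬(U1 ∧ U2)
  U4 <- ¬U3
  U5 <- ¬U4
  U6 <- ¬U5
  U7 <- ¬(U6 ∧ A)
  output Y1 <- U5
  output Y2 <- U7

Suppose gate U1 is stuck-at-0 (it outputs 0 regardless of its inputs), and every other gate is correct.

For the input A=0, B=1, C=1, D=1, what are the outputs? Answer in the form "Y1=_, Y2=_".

Y1=1, Y2=1

Propagate with U1 forced: U1=0 [stuck-at-0], U2=1, U3=1, U4=0, U5=1, U6=0, U7=1.
So the outputs are Y1=1, Y2=1. (Without the fault they would be Y1=0, Y2=1.)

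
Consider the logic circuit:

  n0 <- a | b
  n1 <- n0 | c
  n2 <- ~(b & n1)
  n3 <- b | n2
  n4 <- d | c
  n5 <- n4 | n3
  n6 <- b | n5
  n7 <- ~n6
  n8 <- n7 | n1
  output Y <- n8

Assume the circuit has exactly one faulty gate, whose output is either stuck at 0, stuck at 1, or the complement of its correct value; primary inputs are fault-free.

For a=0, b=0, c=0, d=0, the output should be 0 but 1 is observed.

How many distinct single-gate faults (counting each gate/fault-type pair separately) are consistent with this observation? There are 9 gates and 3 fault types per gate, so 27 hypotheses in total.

Fault-free: n0=0, n1=0, n2=1, n3=1, n4=0, n5=1, n6=1, n7=0, n8=0 → 0. Observed 1.
  n0: stuck-at-1, inverted output ✓; others ✗
  n1: stuck-at-1, inverted output ✓; others ✗
  n2: stuck-at-0, inverted output ✓; others ✗
  n3: stuck-at-0, inverted output ✓; others ✗
  n4: none of the 3 fault types match ✗
  n5: stuck-at-0, inverted output ✓; others ✗
  n6: stuck-at-0, inverted output ✓; others ✗
  n7: stuck-at-1, inverted output ✓; others ✗
  n8: stuck-at-1, inverted output ✓; others ✗
Consistent faults: {n0 stuck-at-1, n0 inverted output, n1 stuck-at-1, n1 inverted output, n2 stuck-at-0, n2 inverted output, n3 stuck-at-0, n3 inverted output, n5 stuck-at-0, n5 inverted output, n6 stuck-at-0, n6 inverted output, n7 stuck-at-1, n7 inverted output, n8 stuck-at-1, n8 inverted output} — 16 in all.

16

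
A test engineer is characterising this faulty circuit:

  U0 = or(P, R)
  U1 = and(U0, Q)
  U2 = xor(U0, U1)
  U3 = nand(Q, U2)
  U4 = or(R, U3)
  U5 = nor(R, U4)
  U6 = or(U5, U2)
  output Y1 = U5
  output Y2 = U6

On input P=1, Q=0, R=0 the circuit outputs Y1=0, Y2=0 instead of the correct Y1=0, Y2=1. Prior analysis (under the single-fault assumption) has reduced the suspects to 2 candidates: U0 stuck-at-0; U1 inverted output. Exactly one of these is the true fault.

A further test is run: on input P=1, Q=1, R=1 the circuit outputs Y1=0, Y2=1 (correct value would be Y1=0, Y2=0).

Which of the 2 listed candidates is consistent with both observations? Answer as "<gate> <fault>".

U1 inverted output

Evaluate each candidate on input P=1, Q=1, R=1:
  U0 stuck-at-0: U0=0 [stuck-at-0], U1=0, U2=0, U3=1, U4=1, U5=0, U6=0 → Y1=0, Y2=0 — eliminated
  U1 inverted output: U0=1, U1=0 [inverted output], U2=1, U3=0, U4=1, U5=0, U6=1 → Y1=0, Y2=1 — matches
Only U1 inverted output reproduces the observed Y1=0, Y2=1.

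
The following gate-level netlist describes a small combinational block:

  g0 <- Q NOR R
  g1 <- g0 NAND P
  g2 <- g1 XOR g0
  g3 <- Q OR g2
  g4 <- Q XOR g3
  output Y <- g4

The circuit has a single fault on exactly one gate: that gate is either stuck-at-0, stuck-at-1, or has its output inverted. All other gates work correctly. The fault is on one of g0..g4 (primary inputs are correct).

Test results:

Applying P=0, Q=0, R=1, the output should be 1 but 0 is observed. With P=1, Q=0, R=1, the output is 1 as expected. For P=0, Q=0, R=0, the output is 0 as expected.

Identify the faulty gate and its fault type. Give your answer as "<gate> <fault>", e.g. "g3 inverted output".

g0 stuck-at-1

Fault-free values for test 1 (P=0, Q=0, R=1): g0=0, g1=1, g2=1, g3=1, g4=1, giving Y=1. Observed 0.
Test 1: faults giving observed 0 are {g0 stuck-at-1, g0 inverted output, g1 stuck-at-0, g1 inverted output, g2 stuck-at-0, g2 inverted output, g3 stuck-at-0, g3 inverted output, g4 stuck-at-0, g4 inverted output}.
Test 2 (P=1, Q=0, R=1): fault-free g0=0, g1=1, g2=1, g3=1, g4=1 → 1; observed 1. Eliminates g1 stuck-at-0, g1 inverted output, g2 stuck-at-0, g2 inverted output, g3 stuck-at-0, g3 inverted output, g4 stuck-at-0, g4 inverted output.
Test 3 (P=0, Q=0, R=0): fault-free g0=1, g1=1, g2=0, g3=0, g4=0 → 0; observed 0. Eliminates g0 inverted output.
Only g0 stuck-at-1 is consistent with every test.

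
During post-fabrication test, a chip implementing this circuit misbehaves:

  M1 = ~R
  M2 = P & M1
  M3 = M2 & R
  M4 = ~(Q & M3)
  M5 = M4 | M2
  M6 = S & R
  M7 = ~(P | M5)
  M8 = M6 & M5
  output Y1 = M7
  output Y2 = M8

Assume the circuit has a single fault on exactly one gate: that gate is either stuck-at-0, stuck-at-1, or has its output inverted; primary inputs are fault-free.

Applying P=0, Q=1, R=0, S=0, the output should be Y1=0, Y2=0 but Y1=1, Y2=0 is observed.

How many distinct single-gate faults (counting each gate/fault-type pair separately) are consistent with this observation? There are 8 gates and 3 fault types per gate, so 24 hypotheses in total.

8

Fault-free: M1=1, M2=0, M3=0, M4=1, M5=1, M6=0, M7=0, M8=0 → Y1=0, Y2=0. Observed Y1=1, Y2=0.
  M1: none of the 3 fault types match ✗
  M2: none of the 3 fault types match ✗
  M3: stuck-at-1, inverted output ✓; others ✗
  M4: stuck-at-0, inverted output ✓; others ✗
  M5: stuck-at-0, inverted output ✓; others ✗
  M6: none of the 3 fault types match ✗
  M7: stuck-at-1, inverted output ✓; others ✗
  M8: none of the 3 fault types match ✗
Consistent faults: {M3 stuck-at-1, M3 inverted output, M4 stuck-at-0, M4 inverted output, M5 stuck-at-0, M5 inverted output, M7 stuck-at-1, M7 inverted output} — 8 in all.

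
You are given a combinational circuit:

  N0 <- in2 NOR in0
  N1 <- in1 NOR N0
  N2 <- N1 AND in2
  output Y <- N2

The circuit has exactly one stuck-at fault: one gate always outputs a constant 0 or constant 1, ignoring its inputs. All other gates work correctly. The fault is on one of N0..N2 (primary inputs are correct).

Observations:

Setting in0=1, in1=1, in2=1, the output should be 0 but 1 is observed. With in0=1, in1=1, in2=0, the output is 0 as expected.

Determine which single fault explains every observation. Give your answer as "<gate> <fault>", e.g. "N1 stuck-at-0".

N1 stuck-at-1

Fault-free values for test 1 (in0=1, in1=1, in2=1): N0=0, N1=0, N2=0, giving Y=0. Observed 1.
Test 1: faults giving observed 1 are {N1 stuck-at-1, N2 stuck-at-1}.
Test 2 (in0=1, in1=1, in2=0): fault-free N0=0, N1=0, N2=0 → 0; observed 0. Eliminates N2 stuck-at-1.
Only N1 stuck-at-1 is consistent with every test.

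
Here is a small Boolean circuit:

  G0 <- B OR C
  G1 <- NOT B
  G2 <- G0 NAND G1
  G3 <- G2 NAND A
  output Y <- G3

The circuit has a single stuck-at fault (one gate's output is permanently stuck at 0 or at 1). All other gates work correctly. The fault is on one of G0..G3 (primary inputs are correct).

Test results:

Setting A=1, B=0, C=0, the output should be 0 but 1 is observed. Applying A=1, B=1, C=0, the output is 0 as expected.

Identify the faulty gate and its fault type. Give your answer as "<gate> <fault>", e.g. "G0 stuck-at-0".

Fault-free values for test 1 (A=1, B=0, C=0): G0=0, G1=1, G2=1, G3=0, giving Y=0. Observed 1.
Test 1: faults giving observed 1 are {G0 stuck-at-1, G2 stuck-at-0, G3 stuck-at-1}.
Test 2 (A=1, B=1, C=0): fault-free G0=1, G1=0, G2=1, G3=0 → 0; observed 0. Eliminates G2 stuck-at-0, G3 stuck-at-1.
Only G0 stuck-at-1 is consistent with every test.

G0 stuck-at-1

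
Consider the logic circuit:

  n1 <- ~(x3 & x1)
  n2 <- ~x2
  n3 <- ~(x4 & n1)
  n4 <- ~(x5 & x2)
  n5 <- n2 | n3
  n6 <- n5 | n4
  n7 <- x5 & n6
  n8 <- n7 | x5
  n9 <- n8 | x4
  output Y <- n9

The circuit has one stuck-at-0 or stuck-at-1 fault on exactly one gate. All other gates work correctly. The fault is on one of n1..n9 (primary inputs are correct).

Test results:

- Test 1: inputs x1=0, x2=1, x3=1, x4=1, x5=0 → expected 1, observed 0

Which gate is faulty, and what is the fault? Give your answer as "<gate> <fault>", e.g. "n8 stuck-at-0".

Fault-free values for test 1 (x1=0, x2=1, x3=1, x4=1, x5=0): n1=1, n2=0, n3=0, n4=1, n5=0, n6=1, n7=0, n8=0, n9=1, giving Y=1. Observed 0.
Test 1: faults giving observed 0 are {n9 stuck-at-0}.
Only n9 stuck-at-0 is consistent with every test.

n9 stuck-at-0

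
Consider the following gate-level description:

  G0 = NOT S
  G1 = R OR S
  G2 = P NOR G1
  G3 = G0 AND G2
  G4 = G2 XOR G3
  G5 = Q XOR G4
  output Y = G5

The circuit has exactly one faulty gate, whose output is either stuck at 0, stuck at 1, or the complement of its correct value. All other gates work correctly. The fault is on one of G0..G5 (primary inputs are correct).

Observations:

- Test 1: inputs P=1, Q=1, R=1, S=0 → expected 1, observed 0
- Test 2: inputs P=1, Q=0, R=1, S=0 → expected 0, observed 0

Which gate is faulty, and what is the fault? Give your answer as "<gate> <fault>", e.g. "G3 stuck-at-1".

G5 stuck-at-0

Fault-free values for test 1 (P=1, Q=1, R=1, S=0): G0=1, G1=1, G2=0, G3=0, G4=0, G5=1, giving Y=1. Observed 0.
Test 1: faults giving observed 0 are {G3 stuck-at-1, G3 inverted output, G4 stuck-at-1, G4 inverted output, G5 stuck-at-0, G5 inverted output}.
Test 2 (P=1, Q=0, R=1, S=0): fault-free G0=1, G1=1, G2=0, G3=0, G4=0, G5=0 → 0; observed 0. Eliminates G3 stuck-at-1, G3 inverted output, G4 stuck-at-1, G4 inverted output, G5 inverted output.
Only G5 stuck-at-0 is consistent with every test.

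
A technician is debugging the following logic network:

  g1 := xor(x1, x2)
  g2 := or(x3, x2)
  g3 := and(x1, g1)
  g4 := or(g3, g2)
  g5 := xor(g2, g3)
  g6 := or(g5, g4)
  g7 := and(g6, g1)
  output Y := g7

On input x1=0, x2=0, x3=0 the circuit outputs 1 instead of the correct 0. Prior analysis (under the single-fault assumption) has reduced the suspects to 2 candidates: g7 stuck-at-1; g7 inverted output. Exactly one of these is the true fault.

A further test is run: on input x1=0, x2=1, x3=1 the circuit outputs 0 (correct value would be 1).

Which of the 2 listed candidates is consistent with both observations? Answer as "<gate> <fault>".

Evaluate each candidate on input x1=0, x2=1, x3=1:
  g7 stuck-at-1: g1=1, g2=1, g3=0, g4=1, g5=1, g6=1, g7=1 [stuck-at-1] → 1 — eliminated
  g7 inverted output: g1=1, g2=1, g3=0, g4=1, g5=1, g6=1, g7=0 [inverted output] → 0 — matches
Only g7 inverted output reproduces the observed 0.

g7 inverted output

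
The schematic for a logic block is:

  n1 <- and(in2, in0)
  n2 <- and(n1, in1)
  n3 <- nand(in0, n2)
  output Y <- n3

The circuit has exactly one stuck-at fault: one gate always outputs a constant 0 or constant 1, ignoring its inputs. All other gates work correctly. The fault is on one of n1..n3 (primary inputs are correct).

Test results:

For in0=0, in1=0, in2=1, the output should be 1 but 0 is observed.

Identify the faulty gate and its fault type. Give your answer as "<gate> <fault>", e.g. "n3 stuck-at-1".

n3 stuck-at-0

Fault-free values for test 1 (in0=0, in1=0, in2=1): n1=0, n2=0, n3=1, giving Y=1. Observed 0.
Test 1: faults giving observed 0 are {n3 stuck-at-0}.
Only n3 stuck-at-0 is consistent with every test.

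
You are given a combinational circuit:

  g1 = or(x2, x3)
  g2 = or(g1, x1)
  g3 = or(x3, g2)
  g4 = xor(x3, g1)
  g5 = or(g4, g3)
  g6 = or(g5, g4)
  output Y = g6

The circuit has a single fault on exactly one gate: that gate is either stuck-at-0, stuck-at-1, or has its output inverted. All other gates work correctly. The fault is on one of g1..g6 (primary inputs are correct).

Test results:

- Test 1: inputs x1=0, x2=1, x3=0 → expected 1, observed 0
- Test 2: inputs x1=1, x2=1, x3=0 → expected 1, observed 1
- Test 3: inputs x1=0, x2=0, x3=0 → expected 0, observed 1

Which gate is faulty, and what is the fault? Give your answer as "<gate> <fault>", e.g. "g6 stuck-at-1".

g1 inverted output

Fault-free values for test 1 (x1=0, x2=1, x3=0): g1=1, g2=1, g3=1, g4=1, g5=1, g6=1, giving Y=1. Observed 0.
Test 1: faults giving observed 0 are {g1 stuck-at-0, g1 inverted output, g6 stuck-at-0, g6 inverted output}.
Test 2 (x1=1, x2=1, x3=0): fault-free g1=1, g2=1, g3=1, g4=1, g5=1, g6=1 → 1; observed 1. Eliminates g6 stuck-at-0, g6 inverted output.
Test 3 (x1=0, x2=0, x3=0): fault-free g1=0, g2=0, g3=0, g4=0, g5=0, g6=0 → 0; observed 1. Eliminates g1 stuck-at-0.
Only g1 inverted output is consistent with every test.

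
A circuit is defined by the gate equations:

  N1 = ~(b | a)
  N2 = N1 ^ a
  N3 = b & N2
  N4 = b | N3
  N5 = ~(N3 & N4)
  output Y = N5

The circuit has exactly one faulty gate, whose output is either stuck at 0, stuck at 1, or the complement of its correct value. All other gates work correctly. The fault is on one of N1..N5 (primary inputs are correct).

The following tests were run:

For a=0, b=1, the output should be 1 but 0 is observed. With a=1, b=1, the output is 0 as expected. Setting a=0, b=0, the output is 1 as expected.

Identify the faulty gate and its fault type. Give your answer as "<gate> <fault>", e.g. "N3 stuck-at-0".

N2 stuck-at-1

Fault-free values for test 1 (a=0, b=1): N1=0, N2=0, N3=0, N4=1, N5=1, giving Y=1. Observed 0.
Test 1: faults giving observed 0 are {N1 stuck-at-1, N1 inverted output, N2 stuck-at-1, N2 inverted output, N3 stuck-at-1, N3 inverted output, N5 stuck-at-0, N5 inverted output}.
Test 2 (a=1, b=1): fault-free N1=0, N2=1, N3=1, N4=1, N5=0 → 0; observed 0. Eliminates N1 stuck-at-1, N1 inverted output, N2 inverted output, N3 inverted output, N5 inverted output.
Test 3 (a=0, b=0): fault-free N1=1, N2=1, N3=0, N4=0, N5=1 → 1; observed 1. Eliminates N3 stuck-at-1, N5 stuck-at-0.
Only N2 stuck-at-1 is consistent with every test.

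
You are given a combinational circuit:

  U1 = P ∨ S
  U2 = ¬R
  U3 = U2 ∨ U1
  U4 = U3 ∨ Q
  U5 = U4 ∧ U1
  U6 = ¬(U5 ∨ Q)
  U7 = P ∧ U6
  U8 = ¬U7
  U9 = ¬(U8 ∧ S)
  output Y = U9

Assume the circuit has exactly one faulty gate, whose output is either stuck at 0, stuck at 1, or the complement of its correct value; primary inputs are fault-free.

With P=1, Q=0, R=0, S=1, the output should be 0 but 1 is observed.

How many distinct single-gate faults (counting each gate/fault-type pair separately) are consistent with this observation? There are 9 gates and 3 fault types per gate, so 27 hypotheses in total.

16

Fault-free: U1=1, U2=1, U3=1, U4=1, U5=1, U6=0, U7=0, U8=1, U9=0 → 0. Observed 1.
  U1: stuck-at-0, inverted output ✓; others ✗
  U2: none of the 3 fault types match ✗
  U3: stuck-at-0, inverted output ✓; others ✗
  U4: stuck-at-0, inverted output ✓; others ✗
  U5: stuck-at-0, inverted output ✓; others ✗
  U6: stuck-at-1, inverted output ✓; others ✗
  U7: stuck-at-1, inverted output ✓; others ✗
  U8: stuck-at-0, inverted output ✓; others ✗
  U9: stuck-at-1, inverted output ✓; others ✗
Consistent faults: {U1 stuck-at-0, U1 inverted output, U3 stuck-at-0, U3 inverted output, U4 stuck-at-0, U4 inverted output, U5 stuck-at-0, U5 inverted output, U6 stuck-at-1, U6 inverted output, U7 stuck-at-1, U7 inverted output, U8 stuck-at-0, U8 inverted output, U9 stuck-at-1, U9 inverted output} — 16 in all.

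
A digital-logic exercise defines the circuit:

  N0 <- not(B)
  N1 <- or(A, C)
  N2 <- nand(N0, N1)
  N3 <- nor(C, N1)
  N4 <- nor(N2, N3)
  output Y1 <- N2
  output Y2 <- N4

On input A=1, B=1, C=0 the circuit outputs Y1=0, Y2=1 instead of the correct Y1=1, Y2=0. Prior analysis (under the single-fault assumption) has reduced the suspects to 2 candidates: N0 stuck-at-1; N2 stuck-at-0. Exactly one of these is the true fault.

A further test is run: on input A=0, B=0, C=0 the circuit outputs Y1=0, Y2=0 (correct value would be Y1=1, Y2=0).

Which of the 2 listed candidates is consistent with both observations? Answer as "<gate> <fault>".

N2 stuck-at-0

Evaluate each candidate on input A=0, B=0, C=0:
  N0 stuck-at-1: N0=1 [stuck-at-1], N1=0, N2=1, N3=1, N4=0 → Y1=1, Y2=0 — eliminated
  N2 stuck-at-0: N0=1, N1=0, N2=0 [stuck-at-0], N3=1, N4=0 → Y1=0, Y2=0 — matches
Only N2 stuck-at-0 reproduces the observed Y1=0, Y2=0.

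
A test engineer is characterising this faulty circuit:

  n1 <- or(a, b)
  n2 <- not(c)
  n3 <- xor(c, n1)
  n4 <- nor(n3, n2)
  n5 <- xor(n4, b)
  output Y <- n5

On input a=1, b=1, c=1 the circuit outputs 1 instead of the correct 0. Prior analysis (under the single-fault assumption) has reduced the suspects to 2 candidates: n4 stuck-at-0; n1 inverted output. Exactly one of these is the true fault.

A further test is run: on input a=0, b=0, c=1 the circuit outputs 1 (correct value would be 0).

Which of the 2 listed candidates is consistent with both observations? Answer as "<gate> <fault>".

Evaluate each candidate on input a=0, b=0, c=1:
  n4 stuck-at-0: n1=0, n2=0, n3=1, n4=0 [stuck-at-0], n5=0 → 0 — eliminated
  n1 inverted output: n1=1 [inverted output], n2=0, n3=0, n4=1, n5=1 → 1 — matches
Only n1 inverted output reproduces the observed 1.

n1 inverted output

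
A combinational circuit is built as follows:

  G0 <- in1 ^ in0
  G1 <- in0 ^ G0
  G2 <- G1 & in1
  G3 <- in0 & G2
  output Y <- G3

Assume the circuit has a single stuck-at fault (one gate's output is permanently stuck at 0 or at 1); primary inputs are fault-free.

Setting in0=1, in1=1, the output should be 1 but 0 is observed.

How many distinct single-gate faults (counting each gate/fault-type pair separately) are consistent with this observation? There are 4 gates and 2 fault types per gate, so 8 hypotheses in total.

Fault-free: G0=0, G1=1, G2=1, G3=1 → 1. Observed 0.
  G0 stuck-at-0: output 1 ✗
  G0 stuck-at-1: output 0 ✓
  G1 stuck-at-0: output 0 ✓
  G1 stuck-at-1: output 1 ✗
  G2 stuck-at-0: output 0 ✓
  G2 stuck-at-1: output 1 ✗
  G3 stuck-at-0: output 0 ✓
  G3 stuck-at-1: output 1 ✗
Consistent faults: {G0 stuck-at-1, G1 stuck-at-0, G2 stuck-at-0, G3 stuck-at-0} — 4 in all.

4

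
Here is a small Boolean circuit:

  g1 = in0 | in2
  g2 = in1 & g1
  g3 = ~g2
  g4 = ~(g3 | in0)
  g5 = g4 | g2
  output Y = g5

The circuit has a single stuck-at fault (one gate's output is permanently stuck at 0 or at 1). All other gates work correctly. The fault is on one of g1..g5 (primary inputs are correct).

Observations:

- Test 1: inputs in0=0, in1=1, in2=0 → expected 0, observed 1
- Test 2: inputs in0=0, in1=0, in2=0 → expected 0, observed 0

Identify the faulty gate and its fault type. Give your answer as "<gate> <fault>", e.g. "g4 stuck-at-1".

Fault-free values for test 1 (in0=0, in1=1, in2=0): g1=0, g2=0, g3=1, g4=0, g5=0, giving Y=0. Observed 1.
Test 1: faults giving observed 1 are {g1 stuck-at-1, g2 stuck-at-1, g3 stuck-at-0, g4 stuck-at-1, g5 stuck-at-1}.
Test 2 (in0=0, in1=0, in2=0): fault-free g1=0, g2=0, g3=1, g4=0, g5=0 → 0; observed 0. Eliminates g2 stuck-at-1, g3 stuck-at-0, g4 stuck-at-1, g5 stuck-at-1.
Only g1 stuck-at-1 is consistent with every test.

g1 stuck-at-1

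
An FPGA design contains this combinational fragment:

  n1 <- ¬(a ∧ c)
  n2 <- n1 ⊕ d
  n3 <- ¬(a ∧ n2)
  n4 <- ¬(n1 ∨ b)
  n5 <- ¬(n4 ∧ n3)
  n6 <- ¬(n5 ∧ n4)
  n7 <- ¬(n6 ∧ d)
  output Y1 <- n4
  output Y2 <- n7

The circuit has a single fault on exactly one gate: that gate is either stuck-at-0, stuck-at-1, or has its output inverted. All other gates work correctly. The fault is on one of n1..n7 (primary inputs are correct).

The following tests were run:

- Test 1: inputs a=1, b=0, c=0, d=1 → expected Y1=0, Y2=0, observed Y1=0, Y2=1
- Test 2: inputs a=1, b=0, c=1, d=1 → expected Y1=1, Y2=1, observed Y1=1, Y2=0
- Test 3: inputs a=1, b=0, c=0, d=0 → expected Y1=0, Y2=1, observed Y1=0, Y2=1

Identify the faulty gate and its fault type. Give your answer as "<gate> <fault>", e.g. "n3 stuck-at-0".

n6 inverted output

Fault-free values for test 1 (a=1, b=0, c=0, d=1): n1=1, n2=0, n3=1, n4=0, n5=1, n6=1, n7=0, giving Y1=0, Y2=0. Observed Y1=0, Y2=1.
Test 1: faults giving observed Y1=0, Y2=1 are {n6 stuck-at-0, n6 inverted output, n7 stuck-at-1, n7 inverted output}.
Test 2 (a=1, b=0, c=1, d=1): fault-free n1=0, n2=1, n3=0, n4=1, n5=1, n6=0, n7=1 → Y1=1, Y2=1; observed Y1=1, Y2=0. Eliminates n6 stuck-at-0, n7 stuck-at-1.
Test 3 (a=1, b=0, c=0, d=0): fault-free n1=1, n2=1, n3=0, n4=0, n5=1, n6=1, n7=1 → Y1=0, Y2=1; observed Y1=0, Y2=1. Eliminates n7 inverted output.
Only n6 inverted output is consistent with every test.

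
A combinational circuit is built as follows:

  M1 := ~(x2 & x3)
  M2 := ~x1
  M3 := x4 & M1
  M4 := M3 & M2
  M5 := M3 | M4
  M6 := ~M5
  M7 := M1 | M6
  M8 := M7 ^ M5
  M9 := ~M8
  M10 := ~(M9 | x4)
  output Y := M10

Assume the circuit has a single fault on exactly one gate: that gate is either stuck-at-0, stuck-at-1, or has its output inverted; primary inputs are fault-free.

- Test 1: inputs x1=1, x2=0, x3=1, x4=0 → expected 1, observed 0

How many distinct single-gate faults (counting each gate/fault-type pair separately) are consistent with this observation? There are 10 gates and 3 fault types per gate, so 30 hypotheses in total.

14

Fault-free: M1=1, M2=0, M3=0, M4=0, M5=0, M6=1, M7=1, M8=1, M9=0, M10=1 → 1. Observed 0.
  M1: none of the 3 fault types match ✗
  M2: none of the 3 fault types match ✗
  M3: stuck-at-1, inverted output ✓; others ✗
  M4: stuck-at-1, inverted output ✓; others ✗
  M5: stuck-at-1, inverted output ✓; others ✗
  M6: none of the 3 fault types match ✗
  M7: stuck-at-0, inverted output ✓; others ✗
  M8: stuck-at-0, inverted output ✓; others ✗
  M9: stuck-at-1, inverted output ✓; others ✗
  M10: stuck-at-0, inverted output ✓; others ✗
Consistent faults: {M3 stuck-at-1, M3 inverted output, M4 stuck-at-1, M4 inverted output, M5 stuck-at-1, M5 inverted output, M7 stuck-at-0, M7 inverted output, M8 stuck-at-0, M8 inverted output, M9 stuck-at-1, M9 inverted output, M10 stuck-at-0, M10 inverted output} — 14 in all.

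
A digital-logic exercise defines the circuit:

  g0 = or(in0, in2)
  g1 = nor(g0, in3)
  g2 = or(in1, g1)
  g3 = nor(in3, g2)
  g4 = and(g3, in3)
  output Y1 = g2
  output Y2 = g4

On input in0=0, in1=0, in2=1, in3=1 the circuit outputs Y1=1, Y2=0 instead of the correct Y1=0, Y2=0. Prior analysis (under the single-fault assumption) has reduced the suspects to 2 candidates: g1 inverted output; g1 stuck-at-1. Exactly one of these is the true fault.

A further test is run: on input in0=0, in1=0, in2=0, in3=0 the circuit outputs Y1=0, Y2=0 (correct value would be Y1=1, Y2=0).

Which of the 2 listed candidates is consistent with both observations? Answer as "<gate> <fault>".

g1 inverted output

Evaluate each candidate on input in0=0, in1=0, in2=0, in3=0:
  g1 inverted output: g0=0, g1=0 [inverted output], g2=0, g3=1, g4=0 → Y1=0, Y2=0 — matches
  g1 stuck-at-1: g0=0, g1=1 [stuck-at-1], g2=1, g3=0, g4=0 → Y1=1, Y2=0 — eliminated
Only g1 inverted output reproduces the observed Y1=0, Y2=0.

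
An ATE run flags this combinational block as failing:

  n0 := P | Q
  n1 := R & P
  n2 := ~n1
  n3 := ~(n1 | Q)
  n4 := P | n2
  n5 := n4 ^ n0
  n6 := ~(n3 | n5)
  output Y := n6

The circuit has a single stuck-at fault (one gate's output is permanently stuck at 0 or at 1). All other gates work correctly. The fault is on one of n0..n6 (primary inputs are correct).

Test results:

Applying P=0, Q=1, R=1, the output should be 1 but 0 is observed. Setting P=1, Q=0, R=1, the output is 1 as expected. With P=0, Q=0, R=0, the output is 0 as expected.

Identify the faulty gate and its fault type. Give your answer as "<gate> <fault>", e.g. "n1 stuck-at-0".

Fault-free values for test 1 (P=0, Q=1, R=1): n0=1, n1=0, n2=1, n3=0, n4=1, n5=0, n6=1, giving Y=1. Observed 0.
Test 1: faults giving observed 0 are {n0 stuck-at-0, n1 stuck-at-1, n2 stuck-at-0, n3 stuck-at-1, n4 stuck-at-0, n5 stuck-at-1, n6 stuck-at-0}.
Test 2 (P=1, Q=0, R=1): fault-free n0=1, n1=1, n2=0, n3=0, n4=1, n5=0, n6=1 → 1; observed 1. Eliminates n0 stuck-at-0, n3 stuck-at-1, n4 stuck-at-0, n5 stuck-at-1, n6 stuck-at-0.
Test 3 (P=0, Q=0, R=0): fault-free n0=0, n1=0, n2=1, n3=1, n4=1, n5=1, n6=0 → 0; observed 0. Eliminates n1 stuck-at-1.
Only n2 stuck-at-0 is consistent with every test.

n2 stuck-at-0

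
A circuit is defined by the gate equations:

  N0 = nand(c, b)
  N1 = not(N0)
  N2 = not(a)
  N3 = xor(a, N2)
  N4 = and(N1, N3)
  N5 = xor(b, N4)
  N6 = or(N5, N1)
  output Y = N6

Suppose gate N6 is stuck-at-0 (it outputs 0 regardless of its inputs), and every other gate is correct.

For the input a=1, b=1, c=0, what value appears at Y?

0

Propagate with N6 forced: N0=1, N1=0, N2=0, N3=1, N4=0, N5=1, N6=0 [stuck-at-0].
So Y = 0. (Without the fault it would be 1.)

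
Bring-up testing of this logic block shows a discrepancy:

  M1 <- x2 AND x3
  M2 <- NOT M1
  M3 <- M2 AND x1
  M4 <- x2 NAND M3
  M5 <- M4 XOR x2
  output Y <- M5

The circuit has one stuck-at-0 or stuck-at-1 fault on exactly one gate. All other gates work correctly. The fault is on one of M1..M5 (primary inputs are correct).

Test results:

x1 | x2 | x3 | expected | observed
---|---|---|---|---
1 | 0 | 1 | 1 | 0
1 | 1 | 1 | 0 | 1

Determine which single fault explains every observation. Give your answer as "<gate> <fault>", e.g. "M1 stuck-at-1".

Fault-free values for test 1 (x1=1, x2=0, x3=1): M1=0, M2=1, M3=1, M4=1, M5=1, giving Y=1. Observed 0.
Test 1: faults giving observed 0 are {M4 stuck-at-0, M5 stuck-at-0}.
Test 2 (x1=1, x2=1, x3=1): fault-free M1=1, M2=0, M3=0, M4=1, M5=0 → 0; observed 1. Eliminates M5 stuck-at-0.
Only M4 stuck-at-0 is consistent with every test.

M4 stuck-at-0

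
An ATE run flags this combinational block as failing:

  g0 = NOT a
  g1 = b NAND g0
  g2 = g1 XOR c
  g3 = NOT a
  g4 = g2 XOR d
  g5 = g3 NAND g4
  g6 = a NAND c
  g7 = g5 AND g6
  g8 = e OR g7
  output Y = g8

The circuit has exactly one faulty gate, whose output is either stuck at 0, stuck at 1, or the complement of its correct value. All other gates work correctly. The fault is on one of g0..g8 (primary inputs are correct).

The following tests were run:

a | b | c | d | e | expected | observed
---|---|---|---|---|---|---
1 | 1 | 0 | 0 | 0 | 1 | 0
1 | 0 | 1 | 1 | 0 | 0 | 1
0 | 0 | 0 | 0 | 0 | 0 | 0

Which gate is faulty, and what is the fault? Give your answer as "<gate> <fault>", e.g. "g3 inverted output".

g6 inverted output

Fault-free values for test 1 (a=1, b=1, c=0, d=0, e=0): g0=0, g1=1, g2=1, g3=0, g4=1, g5=1, g6=1, g7=1, g8=1, giving Y=1. Observed 0.
Test 1: faults giving observed 0 are {g3 stuck-at-1, g3 inverted output, g5 stuck-at-0, g5 inverted output, g6 stuck-at-0, g6 inverted output, g7 stuck-at-0, g7 inverted output, g8 stuck-at-0, g8 inverted output}.
Test 2 (a=1, b=0, c=1, d=1, e=0): fault-free g0=0, g1=1, g2=0, g3=0, g4=1, g5=1, g6=0, g7=0, g8=0 → 0; observed 1. Eliminates g3 stuck-at-1, g3 inverted output, g5 stuck-at-0, g5 inverted output, g6 stuck-at-0, g7 stuck-at-0, g8 stuck-at-0.
Test 3 (a=0, b=0, c=0, d=0, e=0): fault-free g0=1, g1=1, g2=1, g3=1, g4=1, g5=0, g6=1, g7=0, g8=0 → 0; observed 0. Eliminates g7 inverted output, g8 inverted output.
Only g6 inverted output is consistent with every test.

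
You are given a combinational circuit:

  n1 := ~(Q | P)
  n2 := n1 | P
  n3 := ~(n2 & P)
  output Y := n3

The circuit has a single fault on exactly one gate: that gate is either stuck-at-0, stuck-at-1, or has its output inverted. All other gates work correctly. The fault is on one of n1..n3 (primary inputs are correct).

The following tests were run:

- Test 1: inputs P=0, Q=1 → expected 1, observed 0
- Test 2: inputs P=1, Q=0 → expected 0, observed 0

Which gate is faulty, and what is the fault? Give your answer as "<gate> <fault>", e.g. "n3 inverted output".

n3 stuck-at-0

Fault-free values for test 1 (P=0, Q=1): n1=0, n2=0, n3=1, giving Y=1. Observed 0.
Test 1: faults giving observed 0 are {n3 stuck-at-0, n3 inverted output}.
Test 2 (P=1, Q=0): fault-free n1=0, n2=1, n3=0 → 0; observed 0. Eliminates n3 inverted output.
Only n3 stuck-at-0 is consistent with every test.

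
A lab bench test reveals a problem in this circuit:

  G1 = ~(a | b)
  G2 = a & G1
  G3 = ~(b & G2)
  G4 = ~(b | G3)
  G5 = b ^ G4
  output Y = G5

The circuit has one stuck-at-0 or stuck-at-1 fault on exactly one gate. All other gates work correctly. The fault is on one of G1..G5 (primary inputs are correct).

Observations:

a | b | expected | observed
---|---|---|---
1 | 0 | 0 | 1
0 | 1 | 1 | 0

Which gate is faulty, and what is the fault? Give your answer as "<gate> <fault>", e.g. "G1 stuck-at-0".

Fault-free values for test 1 (a=1, b=0): G1=0, G2=0, G3=1, G4=0, G5=0, giving Y=0. Observed 1.
Test 1: faults giving observed 1 are {G3 stuck-at-0, G4 stuck-at-1, G5 stuck-at-1}.
Test 2 (a=0, b=1): fault-free G1=0, G2=0, G3=1, G4=0, G5=1 → 1; observed 0. Eliminates G3 stuck-at-0, G5 stuck-at-1.
Only G4 stuck-at-1 is consistent with every test.

G4 stuck-at-1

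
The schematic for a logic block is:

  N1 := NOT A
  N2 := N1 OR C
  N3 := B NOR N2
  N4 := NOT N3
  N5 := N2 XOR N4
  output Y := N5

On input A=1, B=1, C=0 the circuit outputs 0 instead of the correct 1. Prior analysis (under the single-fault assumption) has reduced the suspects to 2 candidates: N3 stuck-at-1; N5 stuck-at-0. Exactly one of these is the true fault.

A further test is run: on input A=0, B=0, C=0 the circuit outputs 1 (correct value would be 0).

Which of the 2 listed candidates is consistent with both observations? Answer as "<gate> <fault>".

N3 stuck-at-1

Evaluate each candidate on input A=0, B=0, C=0:
  N3 stuck-at-1: N1=1, N2=1, N3=1 [stuck-at-1], N4=0, N5=1 → 1 — matches
  N5 stuck-at-0: N1=1, N2=1, N3=0, N4=1, N5=0 [stuck-at-0] → 0 — eliminated
Only N3 stuck-at-1 reproduces the observed 1.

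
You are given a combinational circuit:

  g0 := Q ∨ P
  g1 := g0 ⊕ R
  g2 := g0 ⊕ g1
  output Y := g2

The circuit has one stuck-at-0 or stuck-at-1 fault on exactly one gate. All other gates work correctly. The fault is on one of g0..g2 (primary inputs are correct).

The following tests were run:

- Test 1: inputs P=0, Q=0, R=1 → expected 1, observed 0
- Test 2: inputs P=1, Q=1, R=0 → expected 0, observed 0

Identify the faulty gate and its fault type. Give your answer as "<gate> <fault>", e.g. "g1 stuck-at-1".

g2 stuck-at-0

Fault-free values for test 1 (P=0, Q=0, R=1): g0=0, g1=1, g2=1, giving Y=1. Observed 0.
Test 1: faults giving observed 0 are {g1 stuck-at-0, g2 stuck-at-0}.
Test 2 (P=1, Q=1, R=0): fault-free g0=1, g1=1, g2=0 → 0; observed 0. Eliminates g1 stuck-at-0.
Only g2 stuck-at-0 is consistent with every test.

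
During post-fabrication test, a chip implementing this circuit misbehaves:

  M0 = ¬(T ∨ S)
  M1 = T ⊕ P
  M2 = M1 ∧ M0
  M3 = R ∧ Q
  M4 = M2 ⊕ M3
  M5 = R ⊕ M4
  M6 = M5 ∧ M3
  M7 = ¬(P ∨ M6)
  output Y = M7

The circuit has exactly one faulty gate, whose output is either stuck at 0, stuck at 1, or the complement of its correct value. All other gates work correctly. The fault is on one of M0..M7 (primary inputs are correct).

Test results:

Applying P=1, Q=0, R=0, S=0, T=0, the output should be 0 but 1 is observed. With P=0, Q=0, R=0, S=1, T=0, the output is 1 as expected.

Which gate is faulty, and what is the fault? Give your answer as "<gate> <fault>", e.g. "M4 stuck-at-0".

Fault-free values for test 1 (P=1, Q=0, R=0, S=0, T=0): M0=1, M1=1, M2=1, M3=0, M4=1, M5=1, M6=0, M7=0, giving Y=0. Observed 1.
Test 1: faults giving observed 1 are {M7 stuck-at-1, M7 inverted output}.
Test 2 (P=0, Q=0, R=0, S=1, T=0): fault-free M0=0, M1=0, M2=0, M3=0, M4=0, M5=0, M6=0, M7=1 → 1; observed 1. Eliminates M7 inverted output.
Only M7 stuck-at-1 is consistent with every test.

M7 stuck-at-1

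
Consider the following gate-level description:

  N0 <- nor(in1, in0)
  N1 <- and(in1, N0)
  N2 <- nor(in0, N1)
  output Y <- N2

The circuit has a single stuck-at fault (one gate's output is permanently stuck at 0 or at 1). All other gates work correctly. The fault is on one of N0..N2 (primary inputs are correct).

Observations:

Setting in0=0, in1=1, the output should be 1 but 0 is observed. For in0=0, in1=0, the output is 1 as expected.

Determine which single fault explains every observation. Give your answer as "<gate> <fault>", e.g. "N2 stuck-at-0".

N0 stuck-at-1

Fault-free values for test 1 (in0=0, in1=1): N0=0, N1=0, N2=1, giving Y=1. Observed 0.
Test 1: faults giving observed 0 are {N0 stuck-at-1, N1 stuck-at-1, N2 stuck-at-0}.
Test 2 (in0=0, in1=0): fault-free N0=1, N1=0, N2=1 → 1; observed 1. Eliminates N1 stuck-at-1, N2 stuck-at-0.
Only N0 stuck-at-1 is consistent with every test.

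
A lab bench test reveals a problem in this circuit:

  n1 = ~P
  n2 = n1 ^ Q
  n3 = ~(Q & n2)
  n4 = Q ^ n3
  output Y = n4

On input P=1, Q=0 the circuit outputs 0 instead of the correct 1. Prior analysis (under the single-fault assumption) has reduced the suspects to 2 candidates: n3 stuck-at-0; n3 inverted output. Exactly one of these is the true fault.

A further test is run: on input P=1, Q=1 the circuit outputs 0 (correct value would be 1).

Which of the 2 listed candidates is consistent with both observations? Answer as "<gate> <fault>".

Evaluate each candidate on input P=1, Q=1:
  n3 stuck-at-0: n1=0, n2=1, n3=0 [stuck-at-0], n4=1 → 1 — eliminated
  n3 inverted output: n1=0, n2=1, n3=1 [inverted output], n4=0 → 0 — matches
Only n3 inverted output reproduces the observed 0.

n3 inverted output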